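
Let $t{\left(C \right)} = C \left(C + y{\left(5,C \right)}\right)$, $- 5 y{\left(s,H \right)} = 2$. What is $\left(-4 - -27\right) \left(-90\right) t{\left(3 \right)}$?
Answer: $-16146$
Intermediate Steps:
$y{\left(s,H \right)} = - \frac{2}{5}$ ($y{\left(s,H \right)} = \left(- \frac{1}{5}\right) 2 = - \frac{2}{5}$)
$t{\left(C \right)} = C \left(- \frac{2}{5} + C\right)$ ($t{\left(C \right)} = C \left(C - \frac{2}{5}\right) = C \left(- \frac{2}{5} + C\right)$)
$\left(-4 - -27\right) \left(-90\right) t{\left(3 \right)} = \left(-4 - -27\right) \left(-90\right) \frac{1}{5} \cdot 3 \left(-2 + 5 \cdot 3\right) = \left(-4 + 27\right) \left(-90\right) \frac{1}{5} \cdot 3 \left(-2 + 15\right) = 23 \left(-90\right) \frac{1}{5} \cdot 3 \cdot 13 = \left(-2070\right) \frac{39}{5} = -16146$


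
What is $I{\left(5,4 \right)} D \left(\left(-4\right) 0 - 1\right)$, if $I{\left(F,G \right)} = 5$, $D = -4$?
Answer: $20$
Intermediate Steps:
$I{\left(5,4 \right)} D \left(\left(-4\right) 0 - 1\right) = 5 \left(-4\right) \left(\left(-4\right) 0 - 1\right) = - 20 \left(0 - 1\right) = \left(-20\right) \left(-1\right) = 20$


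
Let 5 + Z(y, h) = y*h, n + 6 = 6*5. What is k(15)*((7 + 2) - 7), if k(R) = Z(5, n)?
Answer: 230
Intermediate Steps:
n = 24 (n = -6 + 6*5 = -6 + 30 = 24)
Z(y, h) = -5 + h*y (Z(y, h) = -5 + y*h = -5 + h*y)
k(R) = 115 (k(R) = -5 + 24*5 = -5 + 120 = 115)
k(15)*((7 + 2) - 7) = 115*((7 + 2) - 7) = 115*(9 - 7) = 115*2 = 230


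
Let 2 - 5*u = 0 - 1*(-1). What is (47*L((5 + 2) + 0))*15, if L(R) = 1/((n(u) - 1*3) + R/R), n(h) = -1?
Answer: -235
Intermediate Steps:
u = ⅕ (u = ⅖ - (0 - 1*(-1))/5 = ⅖ - (0 + 1)/5 = ⅖ - ⅕*1 = ⅖ - ⅕ = ⅕ ≈ 0.20000)
L(R) = -⅓ (L(R) = 1/((-1 - 1*3) + R/R) = 1/((-1 - 3) + 1) = 1/(-4 + 1) = 1/(-3) = -⅓)
(47*L((5 + 2) + 0))*15 = (47*(-⅓))*15 = -47/3*15 = -235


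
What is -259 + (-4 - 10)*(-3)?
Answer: -217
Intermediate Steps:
-259 + (-4 - 10)*(-3) = -259 - 14*(-3) = -259 + 42 = -217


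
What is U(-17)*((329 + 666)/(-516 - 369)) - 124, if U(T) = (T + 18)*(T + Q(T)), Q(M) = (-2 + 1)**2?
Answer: -18764/177 ≈ -106.01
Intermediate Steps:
Q(M) = 1 (Q(M) = (-1)**2 = 1)
U(T) = (1 + T)*(18 + T) (U(T) = (T + 18)*(T + 1) = (18 + T)*(1 + T) = (1 + T)*(18 + T))
U(-17)*((329 + 666)/(-516 - 369)) - 124 = (18 + (-17)**2 + 19*(-17))*((329 + 666)/(-516 - 369)) - 124 = (18 + 289 - 323)*(995/(-885)) - 124 = -15920*(-1)/885 - 124 = -16*(-199/177) - 124 = 3184/177 - 124 = -18764/177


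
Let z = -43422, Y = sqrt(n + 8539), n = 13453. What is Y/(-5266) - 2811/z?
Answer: 937/14474 - sqrt(5498)/2633 ≈ 0.036576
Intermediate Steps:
Y = 2*sqrt(5498) (Y = sqrt(13453 + 8539) = sqrt(21992) = 2*sqrt(5498) ≈ 148.30)
Y/(-5266) - 2811/z = (2*sqrt(5498))/(-5266) - 2811/(-43422) = (2*sqrt(5498))*(-1/5266) - 2811*(-1/43422) = -sqrt(5498)/2633 + 937/14474 = 937/14474 - sqrt(5498)/2633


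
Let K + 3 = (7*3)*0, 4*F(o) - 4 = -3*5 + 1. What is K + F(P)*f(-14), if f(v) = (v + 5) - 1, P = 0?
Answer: 22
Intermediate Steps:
F(o) = -5/2 (F(o) = 1 + (-3*5 + 1)/4 = 1 + (-15 + 1)/4 = 1 + (1/4)*(-14) = 1 - 7/2 = -5/2)
f(v) = 4 + v (f(v) = (5 + v) - 1 = 4 + v)
K = -3 (K = -3 + (7*3)*0 = -3 + 21*0 = -3 + 0 = -3)
K + F(P)*f(-14) = -3 - 5*(4 - 14)/2 = -3 - 5/2*(-10) = -3 + 25 = 22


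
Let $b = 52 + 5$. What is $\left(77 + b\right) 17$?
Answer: $2278$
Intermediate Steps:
$b = 57$
$\left(77 + b\right) 17 = \left(77 + 57\right) 17 = 134 \cdot 17 = 2278$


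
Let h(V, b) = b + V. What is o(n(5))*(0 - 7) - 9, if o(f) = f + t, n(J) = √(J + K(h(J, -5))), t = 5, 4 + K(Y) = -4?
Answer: -44 - 7*I*√3 ≈ -44.0 - 12.124*I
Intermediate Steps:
h(V, b) = V + b
K(Y) = -8 (K(Y) = -4 - 4 = -8)
n(J) = √(-8 + J) (n(J) = √(J - 8) = √(-8 + J))
o(f) = 5 + f (o(f) = f + 5 = 5 + f)
o(n(5))*(0 - 7) - 9 = (5 + √(-8 + 5))*(0 - 7) - 9 = (5 + √(-3))*(-7) - 9 = (5 + I*√3)*(-7) - 9 = (-35 - 7*I*√3) - 9 = -44 - 7*I*√3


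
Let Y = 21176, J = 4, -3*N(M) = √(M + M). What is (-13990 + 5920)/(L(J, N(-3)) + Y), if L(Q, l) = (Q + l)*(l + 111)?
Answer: -785106090/2103319757 - 1392075*I*√6/2103319757 ≈ -0.37327 - 0.0016212*I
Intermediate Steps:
N(M) = -√2*√M/3 (N(M) = -√(M + M)/3 = -√2*√M/3)
L(Q, l) = (111 + l)*(Q + l) (L(Q, l) = (Q + l)*(111 + l) = (111 + l)*(Q + l))
(-13990 + 5920)/(L(J, N(-3)) + Y) = (-13990 + 5920)/(((-√2*√(-3)/3)² + 111*4 + 111*(-√2*√(-3)/3) + 4*(-√2*√(-3)/3)) + 21176) = -8070/(((-√2*I*√3/3)² + 444 + 111*(-√2*I*√3/3) + 4*(-√2*I*√3/3)) + 21176) = -8070/(((-I*√6/3)² + 444 + 111*(-I*√6/3) + 4*(-I*√6/3)) + 21176) = -8070/((-⅔ + 444 - 37*I*√6 - 4*I*√6/3) + 21176) = -8070/((1330/3 - 115*I*√6/3) + 21176) = -8070/(64858/3 - 115*I*√6/3)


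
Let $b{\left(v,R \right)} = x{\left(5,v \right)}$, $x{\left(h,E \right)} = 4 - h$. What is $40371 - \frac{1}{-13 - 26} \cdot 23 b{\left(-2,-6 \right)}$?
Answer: $\frac{1574446}{39} \approx 40370.0$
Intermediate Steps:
$b{\left(v,R \right)} = -1$ ($b{\left(v,R \right)} = 4 - 5 = -1$)
$40371 - \frac{1}{-13 - 26} \cdot 23 b{\left(-2,-6 \right)} = 40371 - \frac{1}{-13 - 26} \cdot 23 \left(-1\right) = 40371 - \frac{1}{-39} \cdot 23 \left(-1\right) = 40371 - \left(- \frac{1}{39}\right) 23 \left(-1\right) = 40371 - \left(- \frac{23}{39}\right) \left(-1\right) = 40371 - \frac{23}{39} = \frac{1574446}{39}$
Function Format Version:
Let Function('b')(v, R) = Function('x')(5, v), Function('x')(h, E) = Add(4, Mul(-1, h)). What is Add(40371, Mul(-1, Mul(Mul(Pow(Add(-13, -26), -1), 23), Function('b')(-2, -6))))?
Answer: Rational(1574446, 39) ≈ 40370.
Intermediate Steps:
Function('b')(v, R) = -1 (Function('b')(v, R) = Add(4, Mul(-1, 5)) = Add(4, -5) = -1)
Add(40371, Mul(-1, Mul(Mul(Pow(Add(-13, -26), -1), 23), Function('b')(-2, -6)))) = Add(40371, Mul(-1, Mul(Mul(Pow(Add(-13, -26), -1), 23), -1))) = Add(40371, Mul(-1, Mul(Mul(Pow(-39, -1), 23), -1))) = Add(40371, Mul(-1, Mul(Mul(Rational(-1, 39), 23), -1))) = Add(40371, Mul(-1, Mul(Rational(-23, 39), -1))) = Add(40371, Mul(-1, Rational(23, 39))) = Add(40371, Rational(-23, 39)) = Rational(1574446, 39)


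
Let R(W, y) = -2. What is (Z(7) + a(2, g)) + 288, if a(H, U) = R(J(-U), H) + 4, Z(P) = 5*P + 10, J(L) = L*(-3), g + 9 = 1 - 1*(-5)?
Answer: 335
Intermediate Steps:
g = -3 (g = -9 + (1 - 1*(-5)) = -9 + (1 + 5) = -9 + 6 = -3)
J(L) = -3*L
Z(P) = 10 + 5*P
a(H, U) = 2 (a(H, U) = -2 + 4 = 2)
(Z(7) + a(2, g)) + 288 = ((10 + 5*7) + 2) + 288 = ((10 + 35) + 2) + 288 = (45 + 2) + 288 = 47 + 288 = 335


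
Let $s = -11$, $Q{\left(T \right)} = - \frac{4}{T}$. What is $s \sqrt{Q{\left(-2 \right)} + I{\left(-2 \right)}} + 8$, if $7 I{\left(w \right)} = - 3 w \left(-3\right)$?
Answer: $8 - \frac{22 i \sqrt{7}}{7} \approx 8.0 - 8.3152 i$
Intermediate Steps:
$I{\left(w \right)} = \frac{9 w}{7}$ ($I{\left(w \right)} = \frac{- 3 w \left(-3\right)}{7} = \frac{9 w}{7}$)
$s \sqrt{Q{\left(-2 \right)} + I{\left(-2 \right)}} + 8 = - 11 \sqrt{- \frac{4}{-2} + \frac{9}{7} \left(-2\right)} + 8 = - 11 \sqrt{\left(-4\right) \left(- \frac{1}{2}\right) - \frac{18}{7}} + 8 = - 11 \sqrt{2 - \frac{18}{7}} + 8 = - 11 \sqrt{- \frac{4}{7}} + 8 = - 11 \frac{2 i \sqrt{7}}{7} + 8 = - \frac{22 i \sqrt{7}}{7} + 8 = 8 - \frac{22 i \sqrt{7}}{7}$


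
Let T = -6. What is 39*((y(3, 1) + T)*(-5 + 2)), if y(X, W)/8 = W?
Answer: -234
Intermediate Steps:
y(X, W) = 8*W
39*((y(3, 1) + T)*(-5 + 2)) = 39*((8*1 - 6)*(-5 + 2)) = 39*((8 - 6)*(-3)) = 39*(2*(-3)) = 39*(-6) = -234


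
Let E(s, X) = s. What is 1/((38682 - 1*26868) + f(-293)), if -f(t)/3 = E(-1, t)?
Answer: 1/11817 ≈ 8.4624e-5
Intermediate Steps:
f(t) = 3 (f(t) = -3*(-1) = 3)
1/((38682 - 1*26868) + f(-293)) = 1/((38682 - 1*26868) + 3) = 1/((38682 - 26868) + 3) = 1/(11814 + 3) = 1/11817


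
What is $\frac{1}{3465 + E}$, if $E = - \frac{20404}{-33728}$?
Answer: $\frac{8432}{29221981} \approx 0.00028855$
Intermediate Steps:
$E = \frac{5101}{8432}$ ($E = \left(-20404\right) \left(- \frac{1}{33728}\right) = \frac{5101}{8432} \approx 0.60496$)
$\frac{1}{3465 + E} = \frac{1}{3465 + \frac{5101}{8432}} = \frac{1}{\frac{29221981}{8432}} = \frac{8432}{29221981}$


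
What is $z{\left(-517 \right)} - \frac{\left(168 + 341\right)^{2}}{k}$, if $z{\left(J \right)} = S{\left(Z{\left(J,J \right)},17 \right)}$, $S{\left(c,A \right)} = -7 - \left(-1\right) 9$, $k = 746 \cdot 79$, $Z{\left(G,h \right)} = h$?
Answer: $- \frac{141213}{58934} \approx -2.3961$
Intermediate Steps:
$k = 58934$
$S{\left(c,A \right)} = 2$ ($S{\left(c,A \right)} = -7 - -9 = -7 + 9 = 2$)
$z{\left(J \right)} = 2$
$z{\left(-517 \right)} - \frac{\left(168 + 341\right)^{2}}{k} = 2 - \frac{\left(168 + 341\right)^{2}}{58934} = 2 - 509^{2} \cdot \frac{1}{58934} = 2 - 259081 \cdot \frac{1}{58934} = 2 - \frac{259081}{58934} = - \frac{141213}{58934}$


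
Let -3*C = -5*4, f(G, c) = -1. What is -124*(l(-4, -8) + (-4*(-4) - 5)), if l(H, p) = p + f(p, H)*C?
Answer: 1364/3 ≈ 454.67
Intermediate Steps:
C = 20/3 (C = -(-5)*4/3 = -⅓*(-20) = 20/3 ≈ 6.6667)
l(H, p) = -20/3 + p (l(H, p) = p - 1*20/3 = p - 20/3 = -20/3 + p)
-124*(l(-4, -8) + (-4*(-4) - 5)) = -124*((-20/3 - 8) + (-4*(-4) - 5)) = -124*(-44/3 + (16 - 5)) = -124*(-44/3 + 11) = -124*(-11/3) = 1364/3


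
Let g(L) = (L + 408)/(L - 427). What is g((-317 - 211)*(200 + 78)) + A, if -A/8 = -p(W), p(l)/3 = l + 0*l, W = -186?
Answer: -657003528/147211 ≈ -4463.0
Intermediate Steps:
g(L) = (408 + L)/(-427 + L)
p(l) = 3*l (p(l) = 3*(l + 0*l) = 3*(l + 0) = 3*l)
A = -4464 (A = -(-8)*3*(-186) = -(-8)*(-558) = -8*558 = -4464)
g((-317 - 211)*(200 + 78)) + A = (408 + (-317 - 211)*(200 + 78))/(-427 + (-317 - 211)*(200 + 78)) - 4464 = (408 - 528*278)/(-427 - 528*278) - 4464 = (408 - 146784)/(-427 - 146784) - 4464 = -146376/(-147211) - 4464 = -1/147211*(-146376) - 4464 = 146376/147211 - 4464 = -657003528/147211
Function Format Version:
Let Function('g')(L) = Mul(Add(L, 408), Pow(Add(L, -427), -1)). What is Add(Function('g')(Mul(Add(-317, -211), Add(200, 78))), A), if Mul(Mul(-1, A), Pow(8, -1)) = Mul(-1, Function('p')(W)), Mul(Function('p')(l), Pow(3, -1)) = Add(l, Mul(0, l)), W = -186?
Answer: Rational(-657003528, 147211) ≈ -4463.0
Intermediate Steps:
Function('g')(L) = Mul(Pow(Add(-427, L), -1), Add(408, L)) (Function('g')(L) = Mul(Add(408, L), Pow(Add(-427, L), -1)) = Mul(Pow(Add(-427, L), -1), Add(408, L)))
Function('p')(l) = Mul(3, l) (Function('p')(l) = Mul(3, Add(l, Mul(0, l))) = Mul(3, Add(l, 0)) = Mul(3, l))
A = -4464 (A = Mul(-8, Mul(-1, Mul(3, -186))) = Mul(-8, Mul(-1, -558)) = Mul(-8, 558) = -4464)
Add(Function('g')(Mul(Add(-317, -211), Add(200, 78))), A) = Add(Mul(Pow(Add(-427, Mul(Add(-317, -211), Add(200, 78))), -1), Add(408, Mul(Add(-317, -211), Add(200, 78)))), -4464) = Add(Mul(Pow(Add(-427, Mul(-528, 278)), -1), Add(408, Mul(-528, 278))), -4464) = Add(Mul(Pow(Add(-427, -146784), -1), Add(408, -146784)), -4464) = Add(Mul(Pow(-147211, -1), -146376), -4464) = Add(Mul(Rational(-1, 147211), -146376), -4464) = Add(Rational(146376, 147211), -4464) = Rational(-657003528, 147211)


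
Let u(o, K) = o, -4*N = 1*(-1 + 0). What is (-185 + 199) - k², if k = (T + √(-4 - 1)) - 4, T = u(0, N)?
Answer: 3 + 8*I*√5 ≈ 3.0 + 17.889*I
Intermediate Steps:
N = ¼ (N = -(-1 + 0)/4 = -(-1)/4 = -¼*(-1) = ¼ ≈ 0.25000)
T = 0
k = -4 + I*√5 (k = (0 + √(-4 - 1)) - 4 = (0 + √(-5)) - 4 = (0 + I*√5) - 4 = I*√5 - 4 = -4 + I*√5 ≈ -4.0 + 2.2361*I)
(-185 + 199) - k² = (-185 + 199) - (-4 + I*√5)² = 14 - (-4 + I*√5)²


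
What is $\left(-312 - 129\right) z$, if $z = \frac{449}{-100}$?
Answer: $\frac{198009}{100} \approx 1980.1$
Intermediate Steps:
$z = - \frac{449}{100}$ ($z = 449 \left(- \frac{1}{100}\right) = - \frac{449}{100} \approx -4.49$)
$\left(-312 - 129\right) z = \left(-312 - 129\right) \left(- \frac{449}{100}\right) = \left(-441\right) \left(- \frac{449}{100}\right) = \frac{198009}{100}$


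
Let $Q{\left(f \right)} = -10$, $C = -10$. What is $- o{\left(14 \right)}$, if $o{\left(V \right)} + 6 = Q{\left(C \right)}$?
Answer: $16$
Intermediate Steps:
$o{\left(V \right)} = -16$ ($o{\left(V \right)} = -6 - 10 = -16$)
$- o{\left(14 \right)} = \left(-1\right) \left(-16\right) = 16$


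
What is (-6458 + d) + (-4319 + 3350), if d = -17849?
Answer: -25276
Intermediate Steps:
(-6458 + d) + (-4319 + 3350) = (-6458 - 17849) + (-4319 + 3350) = -24307 - 969 = -25276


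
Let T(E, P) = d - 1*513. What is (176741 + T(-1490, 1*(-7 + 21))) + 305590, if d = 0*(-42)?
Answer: 481818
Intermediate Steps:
d = 0
T(E, P) = -513 (T(E, P) = 0 - 1*513 = 0 - 513 = -513)
(176741 + T(-1490, 1*(-7 + 21))) + 305590 = (176741 - 513) + 305590 = 176228 + 305590 = 481818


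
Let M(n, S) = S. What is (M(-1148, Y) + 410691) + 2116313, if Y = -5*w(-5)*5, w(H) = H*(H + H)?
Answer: 2525754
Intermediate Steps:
w(H) = 2*H² (w(H) = H*(2*H) = 2*H²)
Y = -1250 (Y = -10*(-5)²*5 = -10*25*5 = -5*50*5 = -250*5 = -1250)
(M(-1148, Y) + 410691) + 2116313 = (-1250 + 410691) + 2116313 = 409441 + 2116313 = 2525754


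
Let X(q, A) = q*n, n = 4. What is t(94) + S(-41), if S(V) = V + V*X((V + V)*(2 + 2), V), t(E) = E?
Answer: 53845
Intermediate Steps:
X(q, A) = 4*q (X(q, A) = q*4 = 4*q)
S(V) = V + 32*V² (S(V) = V + V*(4*((V + V)*(2 + 2))) = V + V*(4*((2*V)*4)) = V + V*(4*(8*V)) = V + V*(32*V) = V + 32*V²)
t(94) + S(-41) = 94 - 41*(1 + 32*(-41)) = 94 - 41*(1 - 1312) = 94 - 41*(-1311) = 94 + 53751 = 53845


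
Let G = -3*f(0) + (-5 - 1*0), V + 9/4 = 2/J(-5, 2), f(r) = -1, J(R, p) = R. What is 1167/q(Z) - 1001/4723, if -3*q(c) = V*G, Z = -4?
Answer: -165405283/250319 ≈ -660.78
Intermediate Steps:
V = -53/20 (V = -9/4 + 2/(-5) = -9/4 + 2*(-⅕) = -9/4 - ⅖ = -53/20 ≈ -2.6500)
G = -2 (G = -3*(-1) + (-5 - 1*0) = 3 + (-5 + 0) = 3 - 5 = -2)
q(c) = -53/30 (q(c) = -(-53)*(-2)/60 = -⅓*53/10 = -53/30)
1167/q(Z) - 1001/4723 = 1167/(-53/30) - 1001/4723 = 1167*(-30/53) - 1001*1/4723 = -35010/53 - 1001/4723 = -165405283/250319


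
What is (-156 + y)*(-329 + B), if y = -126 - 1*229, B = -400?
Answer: 372519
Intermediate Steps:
y = -355 (y = -126 - 229 = -355)
(-156 + y)*(-329 + B) = (-156 - 355)*(-329 - 400) = -511*(-729) = 372519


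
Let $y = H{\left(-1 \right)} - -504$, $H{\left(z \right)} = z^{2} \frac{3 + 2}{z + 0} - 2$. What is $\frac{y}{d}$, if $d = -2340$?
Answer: $- \frac{497}{2340} \approx -0.21239$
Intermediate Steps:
$H{\left(z \right)} = -2 + 5 z$ ($H{\left(z \right)} = z^{2} \frac{5}{z} - 2 = 5 z - 2 = -2 + 5 z$)
$y = 497$ ($y = \left(-2 + 5 \left(-1\right)\right) - -504 = \left(-2 - 5\right) + 504 = -7 + 504 = 497$)
$\frac{y}{d} = \frac{497}{-2340} = 497 \left(- \frac{1}{2340}\right) = - \frac{497}{2340}$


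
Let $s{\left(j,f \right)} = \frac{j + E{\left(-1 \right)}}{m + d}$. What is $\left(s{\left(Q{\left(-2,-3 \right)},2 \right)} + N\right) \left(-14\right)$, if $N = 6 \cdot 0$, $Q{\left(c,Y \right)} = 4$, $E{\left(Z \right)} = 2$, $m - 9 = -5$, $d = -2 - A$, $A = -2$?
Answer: $-21$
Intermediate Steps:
$d = 0$ ($d = -2 - -2 = -2 + 2 = 0$)
$m = 4$ ($m = 9 - 5 = 4$)
$s{\left(j,f \right)} = \frac{1}{2} + \frac{j}{4}$ ($s{\left(j,f \right)} = \frac{j + 2}{4 + 0} = \frac{2 + j}{4} = \left(2 + j\right) \frac{1}{4} = \frac{1}{2} + \frac{j}{4}$)
$N = 0$
$\left(s{\left(Q{\left(-2,-3 \right)},2 \right)} + N\right) \left(-14\right) = \left(\left(\frac{1}{2} + \frac{1}{4} \cdot 4\right) + 0\right) \left(-14\right) = \left(\left(\frac{1}{2} + 1\right) + 0\right) \left(-14\right) = \left(\frac{3}{2} + 0\right) \left(-14\right) = \frac{3}{2} \left(-14\right) = -21$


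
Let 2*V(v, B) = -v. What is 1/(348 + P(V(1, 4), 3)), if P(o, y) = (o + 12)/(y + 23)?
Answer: 52/18119 ≈ 0.0028699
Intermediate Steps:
V(v, B) = -v/2 (V(v, B) = (-v)/2 = -v/2)
P(o, y) = (12 + o)/(23 + y)
1/(348 + P(V(1, 4), 3)) = 1/(348 + (12 - ½*1)/(23 + 3)) = 1/(348 + (12 - ½)/26) = 1/(348 + (1/26)*(23/2)) = 1/(348 + 23/52) = 1/(18119/52) = 52/18119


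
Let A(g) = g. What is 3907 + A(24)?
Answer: 3931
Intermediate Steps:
3907 + A(24) = 3907 + 24 = 3931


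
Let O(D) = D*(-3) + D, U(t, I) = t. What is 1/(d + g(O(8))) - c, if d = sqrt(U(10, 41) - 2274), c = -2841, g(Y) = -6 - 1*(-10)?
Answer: 1619371/570 - I*sqrt(566)/1140 ≈ 2841.0 - 0.020869*I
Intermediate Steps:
O(D) = -2*D (O(D) = -3*D + D = -2*D)
g(Y) = 4 (g(Y) = -6 + 10 = 4)
d = 2*I*sqrt(566) (d = sqrt(10 - 2274) = sqrt(-2264) = 2*I*sqrt(566) ≈ 47.581*I)
1/(d + g(O(8))) - c = 1/(2*I*sqrt(566) + 4) - 1*(-2841) = 1/(4 + 2*I*sqrt(566)) + 2841 = 2841 + 1/(4 + 2*I*sqrt(566))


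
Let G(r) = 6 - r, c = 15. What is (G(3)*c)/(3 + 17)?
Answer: 9/4 ≈ 2.2500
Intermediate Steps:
(G(3)*c)/(3 + 17) = ((6 - 1*3)*15)/(3 + 17) = ((6 - 3)*15)/20 = (3*15)*(1/20) = 45*(1/20) = 9/4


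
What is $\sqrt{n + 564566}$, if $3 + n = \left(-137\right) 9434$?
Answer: $7 i \sqrt{14855} \approx 853.17 i$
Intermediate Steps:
$n = -1292461$ ($n = -3 - 1292458 = -1292461$)
$\sqrt{n + 564566} = \sqrt{-1292461 + 564566} = \sqrt{-727895} = 7 i \sqrt{14855}$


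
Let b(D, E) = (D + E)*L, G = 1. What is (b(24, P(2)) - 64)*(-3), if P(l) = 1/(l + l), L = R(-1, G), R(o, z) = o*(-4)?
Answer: -99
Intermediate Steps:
R(o, z) = -4*o
L = 4 (L = -4*(-1) = 4)
P(l) = 1/(2*l)
b(D, E) = 4*D + 4*E (b(D, E) = (D + E)*4 = 4*D + 4*E)
(b(24, P(2)) - 64)*(-3) = ((4*24 + 4*((½)/2)) - 64)*(-3) = ((96 + 4*((½)*(½))) - 64)*(-3) = ((96 + 4*(¼)) - 64)*(-3) = ((96 + 1) - 64)*(-3) = (97 - 64)*(-3) = 33*(-3) = -99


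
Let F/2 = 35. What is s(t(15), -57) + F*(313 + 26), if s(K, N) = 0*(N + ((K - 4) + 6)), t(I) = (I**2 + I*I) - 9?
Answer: 23730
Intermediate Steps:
t(I) = -9 + 2*I**2 (t(I) = (I**2 + I**2) - 9 = 2*I**2 - 9 = -9 + 2*I**2)
F = 70 (F = 2*35 = 70)
s(K, N) = 0 (s(K, N) = 0*(N + ((-4 + K) + 6)) = 0*(N + (2 + K)) = 0*(2 + K + N) = 0)
s(t(15), -57) + F*(313 + 26) = 0 + 70*(313 + 26) = 0 + 70*339 = 0 + 23730 = 23730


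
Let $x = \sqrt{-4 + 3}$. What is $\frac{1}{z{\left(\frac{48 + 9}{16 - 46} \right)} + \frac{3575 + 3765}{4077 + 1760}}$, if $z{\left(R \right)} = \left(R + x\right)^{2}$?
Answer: $\frac{1317677650900}{10015902270449} + \frac{1294681622000 i}{10015902270449} \approx 0.13156 + 0.12926 i$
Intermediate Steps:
$x = i$ ($x = \sqrt{-1} = i \approx 1.0 i$)
$z{\left(R \right)} = \left(i + R\right)^{2}$ ($z{\left(R \right)} = \left(R + i\right)^{2} = \left(i + R\right)^{2}$)
$\frac{1}{z{\left(\frac{48 + 9}{16 - 46} \right)} + \frac{3575 + 3765}{4077 + 1760}} = \frac{1}{\left(i + \frac{48 + 9}{16 - 46}\right)^{2} + \frac{3575 + 3765}{4077 + 1760}} = \frac{1}{\left(i + \frac{57}{-30}\right)^{2} + \frac{7340}{5837}} = \frac{1}{\left(i + 57 \left(- \frac{1}{30}\right)\right)^{2} + 7340 \cdot \frac{1}{5837}} = \frac{1}{\left(i - \frac{19}{10}\right)^{2} + \frac{7340}{5837}} = \frac{1}{\left(- \frac{19}{10} + i\right)^{2} + \frac{7340}{5837}} = \frac{1}{\frac{7340}{5837} + \left(- \frac{19}{10} + i\right)^{2}}$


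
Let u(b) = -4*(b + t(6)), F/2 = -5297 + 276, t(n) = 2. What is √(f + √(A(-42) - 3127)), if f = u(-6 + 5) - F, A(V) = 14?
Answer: √(10038 + I*√3113) ≈ 100.19 + 0.2784*I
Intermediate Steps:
F = -10042 (F = 2*(-5297 + 276) = 2*(-5021) = -10042)
u(b) = -8 - 4*b (u(b) = -4*(b + 2) = -4*(2 + b) = -8 - 4*b)
f = 10038 (f = (-8 - 4*(-6 + 5)) - 1*(-10042) = (-8 - 4*(-1)) + 10042 = (-8 + 4) + 10042 = -4 + 10042 = 10038)
√(f + √(A(-42) - 3127)) = √(10038 + √(14 - 3127)) = √(10038 + √(-3113)) = √(10038 + I*√3113)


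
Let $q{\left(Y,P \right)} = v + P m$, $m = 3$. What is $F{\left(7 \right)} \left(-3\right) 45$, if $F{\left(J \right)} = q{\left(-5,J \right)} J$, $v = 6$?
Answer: $-25515$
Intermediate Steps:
$q{\left(Y,P \right)} = 6 + 3 P$ ($q{\left(Y,P \right)} = 6 + P 3 = 6 + 3 P$)
$F{\left(J \right)} = J \left(6 + 3 J\right)$ ($F{\left(J \right)} = \left(6 + 3 J\right) J = J \left(6 + 3 J\right)$)
$F{\left(7 \right)} \left(-3\right) 45 = 3 \cdot 7 \left(2 + 7\right) \left(-3\right) 45 = 3 \cdot 7 \cdot 9 \left(-3\right) 45 = 189 \left(-3\right) 45 = \left(-567\right) 45 = -25515$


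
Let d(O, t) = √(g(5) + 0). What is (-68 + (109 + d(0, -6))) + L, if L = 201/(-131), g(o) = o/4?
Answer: 5170/131 + √5/2 ≈ 40.584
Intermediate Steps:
g(o) = o/4 (g(o) = o*(¼) = o/4)
L = -201/131 (L = 201*(-1/131) = -201/131 ≈ -1.5344)
d(O, t) = √5/2 (d(O, t) = √((¼)*5 + 0) = √(5/4 + 0) = √(5/4) = √5/2)
(-68 + (109 + d(0, -6))) + L = (-68 + (109 + √5/2)) - 201/131 = (41 + √5/2) - 201/131 = 5170/131 + √5/2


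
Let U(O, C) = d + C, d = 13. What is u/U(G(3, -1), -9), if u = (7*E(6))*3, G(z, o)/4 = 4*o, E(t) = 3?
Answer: 63/4 ≈ 15.750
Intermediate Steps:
G(z, o) = 16*o (G(z, o) = 4*(4*o) = 16*o)
U(O, C) = 13 + C
u = 63 (u = (7*3)*3 = 21*3 = 63)
u/U(G(3, -1), -9) = 63/(13 - 9) = 63/4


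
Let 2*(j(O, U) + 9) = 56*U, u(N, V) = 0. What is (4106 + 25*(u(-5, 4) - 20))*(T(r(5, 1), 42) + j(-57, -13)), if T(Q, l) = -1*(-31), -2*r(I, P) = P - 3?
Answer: -1233252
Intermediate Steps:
r(I, P) = 3/2 - P/2 (r(I, P) = -(P - 3)/2 = -(-3 + P)/2 = 3/2 - P/2)
T(Q, l) = 31
j(O, U) = -9 + 28*U (j(O, U) = -9 + (56*U)/2 = -9 + 28*U)
(4106 + 25*(u(-5, 4) - 20))*(T(r(5, 1), 42) + j(-57, -13)) = (4106 + 25*(0 - 20))*(31 + (-9 + 28*(-13))) = (4106 + 25*(-20))*(31 + (-9 - 364)) = (4106 - 500)*(31 - 373) = 3606*(-342) = -1233252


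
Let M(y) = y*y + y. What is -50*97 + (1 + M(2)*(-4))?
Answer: -4873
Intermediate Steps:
M(y) = y + y² (M(y) = y² + y = y + y²)
-50*97 + (1 + M(2)*(-4)) = -50*97 + (1 + (2*(1 + 2))*(-4)) = -4850 + (1 + (2*3)*(-4)) = -4850 + (1 + 6*(-4)) = -4850 + (1 - 24) = -4850 - 23 = -4873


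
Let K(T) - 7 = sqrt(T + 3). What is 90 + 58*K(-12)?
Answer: 496 + 174*I ≈ 496.0 + 174.0*I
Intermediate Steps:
K(T) = 7 + sqrt(3 + T) (K(T) = 7 + sqrt(T + 3) = 7 + sqrt(3 + T))
90 + 58*K(-12) = 90 + 58*(7 + sqrt(3 - 12)) = 90 + 58*(7 + sqrt(-9)) = 90 + 58*(7 + 3*I) = 90 + (406 + 174*I) = 496 + 174*I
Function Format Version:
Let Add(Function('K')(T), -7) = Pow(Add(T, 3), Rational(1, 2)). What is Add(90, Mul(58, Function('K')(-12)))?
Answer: Add(496, Mul(174, I)) ≈ Add(496.00, Mul(174.00, I))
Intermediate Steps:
Function('K')(T) = Add(7, Pow(Add(3, T), Rational(1, 2))) (Function('K')(T) = Add(7, Pow(Add(T, 3), Rational(1, 2))) = Add(7, Pow(Add(3, T), Rational(1, 2))))
Add(90, Mul(58, Function('K')(-12))) = Add(90, Mul(58, Add(7, Pow(Add(3, -12), Rational(1, 2))))) = Add(90, Mul(58, Add(7, Pow(-9, Rational(1, 2))))) = Add(90, Mul(58, Add(7, Mul(3, I)))) = Add(90, Add(406, Mul(174, I))) = Add(496, Mul(174, I))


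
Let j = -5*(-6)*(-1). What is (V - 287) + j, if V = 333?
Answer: 16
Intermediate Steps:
j = -30 (j = 30*(-1) = -30)
(V - 287) + j = (333 - 287) - 30 = 46 - 30 = 16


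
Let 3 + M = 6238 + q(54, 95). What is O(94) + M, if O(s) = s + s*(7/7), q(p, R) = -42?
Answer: 6381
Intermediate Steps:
M = 6193 (M = -3 + (6238 - 42) = -3 + 6196 = 6193)
O(s) = 2*s (O(s) = s + s*(7*(1/7)) = s + s*1 = s + s = 2*s)
O(94) + M = 2*94 + 6193 = 188 + 6193 = 6381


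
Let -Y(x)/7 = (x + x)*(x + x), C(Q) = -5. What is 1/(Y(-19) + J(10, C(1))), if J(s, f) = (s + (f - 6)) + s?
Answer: -1/10099 ≈ -9.9020e-5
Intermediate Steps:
J(s, f) = -6 + f + 2*s (J(s, f) = (s + (-6 + f)) + s = (-6 + f + s) + s = -6 + f + 2*s)
Y(x) = -28*x² (Y(x) = -7*(x + x)*(x + x) = -7*2*x*2*x = -28*x²)
1/(Y(-19) + J(10, C(1))) = 1/(-28*(-19)² + (-6 - 5 + 2*10)) = 1/(-28*361 + (-6 - 5 + 20)) = 1/(-10108 + 9) = 1/(-10099) = -1/10099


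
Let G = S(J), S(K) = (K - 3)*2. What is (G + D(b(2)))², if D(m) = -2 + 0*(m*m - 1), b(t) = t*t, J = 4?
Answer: 0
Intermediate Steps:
b(t) = t²
S(K) = -6 + 2*K (S(K) = (-3 + K)*2 = -6 + 2*K)
D(m) = -2 (D(m) = -2 + 0*(m² - 1) = -2 + 0*(-1 + m²) = -2 + 0 = -2)
G = 2 (G = -6 + 2*4 = -6 + 8 = 2)
(G + D(b(2)))² = (2 - 2)² = 0² = 0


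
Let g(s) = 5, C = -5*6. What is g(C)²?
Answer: 25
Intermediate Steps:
C = -30
g(C)² = 5² = 25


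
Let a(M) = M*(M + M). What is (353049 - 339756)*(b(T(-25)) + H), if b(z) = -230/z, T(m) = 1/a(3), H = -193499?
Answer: -2627215227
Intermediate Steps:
a(M) = 2*M² (a(M) = M*(2*M) = 2*M²)
T(m) = 1/18 (T(m) = 1/(2*3²) = 1/(2*9) = 1/18)
(353049 - 339756)*(b(T(-25)) + H) = (353049 - 339756)*(-230/1/18 - 193499) = 13293*(-230*18 - 193499) = 13293*(-4140 - 193499) = 13293*(-197639) = -2627215227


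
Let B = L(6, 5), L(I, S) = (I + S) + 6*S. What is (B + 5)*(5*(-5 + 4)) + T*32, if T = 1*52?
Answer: 1434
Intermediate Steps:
L(I, S) = I + 7*S
B = 41 (B = 6 + 7*5 = 6 + 35 = 41)
T = 52
(B + 5)*(5*(-5 + 4)) + T*32 = (41 + 5)*(5*(-5 + 4)) + 52*32 = 46*(5*(-1)) + 1664 = 46*(-5) + 1664 = -230 + 1664 = 1434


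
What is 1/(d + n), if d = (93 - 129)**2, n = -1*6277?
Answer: -1/4981 ≈ -0.00020076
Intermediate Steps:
n = -6277
d = 1296 (d = (-36)**2 = 1296)
1/(d + n) = 1/(1296 - 6277) = 1/(-4981) = -1/4981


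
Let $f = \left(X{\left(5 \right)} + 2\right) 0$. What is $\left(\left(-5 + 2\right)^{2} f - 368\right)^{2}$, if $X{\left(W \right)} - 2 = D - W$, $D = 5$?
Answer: $135424$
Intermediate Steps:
$X{\left(W \right)} = 7 - W$ ($X{\left(W \right)} = 2 - \left(-5 + W\right) = 7 - W$)
$f = 0$ ($f = \left(\left(7 - 5\right) + 2\right) 0 = \left(2 + 2\right) 0 = 4 \cdot 0 = 0$)
$\left(\left(-5 + 2\right)^{2} f - 368\right)^{2} = \left(\left(-5 + 2\right)^{2} \cdot 0 - 368\right)^{2} = \left(\left(-3\right)^{2} \cdot 0 - 368\right)^{2} = \left(9 \cdot 0 - 368\right)^{2} = \left(0 - 368\right)^{2} = \left(-368\right)^{2} = 135424$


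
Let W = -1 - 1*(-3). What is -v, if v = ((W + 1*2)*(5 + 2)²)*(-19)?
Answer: 3724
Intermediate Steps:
W = 2 (W = -1 + 3 = 2)
v = -3724 (v = ((2 + 1*2)*(5 + 2)²)*(-19) = ((2 + 2)*7²)*(-19) = (4*49)*(-19) = 196*(-19) = -3724)
-v = -1*(-3724) = 3724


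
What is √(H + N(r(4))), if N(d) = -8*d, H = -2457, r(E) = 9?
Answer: 3*I*√281 ≈ 50.289*I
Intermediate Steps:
√(H + N(r(4))) = √(-2457 - 8*9) = √(-2457 - 72) = √(-2529) = 3*I*√281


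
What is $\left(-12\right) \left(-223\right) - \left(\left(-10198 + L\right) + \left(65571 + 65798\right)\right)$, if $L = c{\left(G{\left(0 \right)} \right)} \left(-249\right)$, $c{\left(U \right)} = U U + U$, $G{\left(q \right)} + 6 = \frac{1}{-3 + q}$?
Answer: $- \frac{330253}{3} \approx -1.1008 \cdot 10^{5}$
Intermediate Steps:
$G{\left(q \right)} = -6 + \frac{1}{-3 + q}$
$c{\left(U \right)} = U + U^{2}$ ($c{\left(U \right)} = U^{2} + U = U + U^{2}$)
$L = - \frac{25232}{3}$ ($L = \frac{19 - 0}{-3 + 0} \left(1 + \frac{19 - 0}{-3 + 0}\right) \left(-249\right) = \frac{19 + 0}{-3} \left(1 + \frac{19 + 0}{-3}\right) \left(-249\right) = \left(- \frac{1}{3}\right) 19 \left(1 - \frac{19}{3}\right) \left(-249\right) = - \frac{19 \left(1 - \frac{19}{3}\right)}{3} \left(-249\right) = \left(- \frac{19}{3}\right) \left(- \frac{16}{3}\right) \left(-249\right) = \frac{304}{9} \left(-249\right) = - \frac{25232}{3} \approx -8410.7$)
$\left(-12\right) \left(-223\right) - \left(\left(-10198 + L\right) + \left(65571 + 65798\right)\right) = \left(-12\right) \left(-223\right) - \left(\left(-10198 - \frac{25232}{3}\right) + \left(65571 + 65798\right)\right) = 2676 - \left(- \frac{55826}{3} + 131369\right) = 2676 - \frac{338281}{3} = - \frac{330253}{3}$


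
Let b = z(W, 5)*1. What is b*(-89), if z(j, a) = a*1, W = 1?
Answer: -445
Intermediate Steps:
z(j, a) = a
b = 5 (b = 5*1 = 5)
b*(-89) = 5*(-89) = -445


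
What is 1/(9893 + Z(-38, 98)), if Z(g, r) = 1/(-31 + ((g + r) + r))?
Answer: 127/1256412 ≈ 0.00010108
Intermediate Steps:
Z(g, r) = 1/(-31 + g + 2*r) (Z(g, r) = 1/(-31 + (g + 2*r)) = 1/(-31 + g + 2*r))
1/(9893 + Z(-38, 98)) = 1/(9893 + 1/(-31 - 38 + 2*98)) = 1/(9893 + 1/(-31 - 38 + 196)) = 1/(9893 + 1/127) = 1/(1256412/127) = 127/1256412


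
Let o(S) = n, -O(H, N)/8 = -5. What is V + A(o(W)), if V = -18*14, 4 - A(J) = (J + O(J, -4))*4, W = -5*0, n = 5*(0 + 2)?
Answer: -448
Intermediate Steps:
O(H, N) = 40 (O(H, N) = -8*(-5) = 40)
n = 10 (n = 5*2 = 10)
W = 0
o(S) = 10
A(J) = -156 - 4*J (A(J) = 4 - (J + 40)*4 = 4 - (40 + J)*4 = 4 - (160 + 4*J) = 4 + (-160 - 4*J) = -156 - 4*J)
V = -252
V + A(o(W)) = -252 + (-156 - 4*10) = -252 + (-156 - 40) = -252 - 196 = -448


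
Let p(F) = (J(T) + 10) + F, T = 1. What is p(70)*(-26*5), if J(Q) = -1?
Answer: -10270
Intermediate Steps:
p(F) = 9 + F (p(F) = (-1 + 10) + F = 9 + F)
p(70)*(-26*5) = (9 + 70)*(-26*5) = 79*(-130) = -10270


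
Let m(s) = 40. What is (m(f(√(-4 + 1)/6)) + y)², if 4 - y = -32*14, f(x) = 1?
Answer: 242064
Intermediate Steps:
y = 452 (y = 4 - (-32)*14 = 4 - 1*(-448) = 4 + 448 = 452)
(m(f(√(-4 + 1)/6)) + y)² = (40 + 452)² = 492² = 242064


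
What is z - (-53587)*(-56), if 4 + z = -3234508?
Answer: -6235384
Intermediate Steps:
z = -3234512 (z = -4 - 3234508 = -3234512)
z - (-53587)*(-56) = -3234512 - (-53587)*(-56) = -3234512 - 1*3000872 = -3234512 - 3000872 = -6235384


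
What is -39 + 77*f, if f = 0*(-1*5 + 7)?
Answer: -39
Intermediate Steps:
f = 0 (f = 0*(-5 + 7) = 0*2 = 0)
-39 + 77*f = -39 + 77*0 = -39 + 0 = -39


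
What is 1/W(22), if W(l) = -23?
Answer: -1/23 ≈ -0.043478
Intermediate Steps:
1/W(22) = 1/(-23) = -1/23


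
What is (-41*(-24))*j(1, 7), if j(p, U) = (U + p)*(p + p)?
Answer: 15744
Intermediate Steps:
j(p, U) = 2*p*(U + p) (j(p, U) = (U + p)*(2*p) = 2*p*(U + p))
(-41*(-24))*j(1, 7) = (-41*(-24))*(2*1*(7 + 1)) = 984*(2*1*8) = 984*16 = 15744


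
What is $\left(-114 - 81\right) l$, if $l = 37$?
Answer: $-7215$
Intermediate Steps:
$\left(-114 - 81\right) l = \left(-114 - 81\right) 37 = \left(-195\right) 37 = -7215$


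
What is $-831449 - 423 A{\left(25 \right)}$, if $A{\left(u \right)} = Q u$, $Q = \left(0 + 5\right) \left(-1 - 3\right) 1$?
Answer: $-619949$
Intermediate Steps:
$Q = -20$ ($Q = 5 \left(\left(-4\right) 1\right) = 5 \left(-4\right) = -20$)
$A{\left(u \right)} = - 20 u$
$-831449 - 423 A{\left(25 \right)} = -831449 - 423 \left(\left(-20\right) 25\right) = -831449 - -211500 = -831449 + 211500 = -619949$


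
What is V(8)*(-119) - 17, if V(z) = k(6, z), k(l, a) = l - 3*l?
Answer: 1411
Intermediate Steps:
k(l, a) = -2*l
V(z) = -12 (V(z) = -2*6 = -12)
V(8)*(-119) - 17 = -12*(-119) - 17 = 1428 - 17 = 1411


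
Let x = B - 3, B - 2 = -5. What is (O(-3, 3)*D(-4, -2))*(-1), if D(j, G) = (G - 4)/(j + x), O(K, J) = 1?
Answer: -⅗ ≈ -0.60000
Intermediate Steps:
B = -3 (B = 2 - 5 = -3)
x = -6 (x = -3 - 3 = -6)
D(j, G) = (-4 + G)/(-6 + j) (D(j, G) = (G - 4)/(j - 6) = (-4 + G)/(-6 + j))
(O(-3, 3)*D(-4, -2))*(-1) = (1*((-4 - 2)/(-6 - 4)))*(-1) = (1*(-6/(-10)))*(-1) = (1*(-⅒*(-6)))*(-1) = (1*(⅗))*(-1) = (⅗)*(-1) = -⅗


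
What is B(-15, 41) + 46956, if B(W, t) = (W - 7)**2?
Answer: 47440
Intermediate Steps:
B(W, t) = (-7 + W)**2
B(-15, 41) + 46956 = (-7 - 15)**2 + 46956 = (-22)**2 + 46956 = 484 + 46956 = 47440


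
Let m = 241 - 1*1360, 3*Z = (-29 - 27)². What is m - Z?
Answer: -6493/3 ≈ -2164.3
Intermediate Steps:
Z = 3136/3 (Z = (-29 - 27)²/3 = (⅓)*(-56)² = (⅓)*3136 = 3136/3 ≈ 1045.3)
m = -1119 (m = 241 - 1360 = -1119)
m - Z = -1119 - 1*3136/3 = -1119 - 3136/3 = -6493/3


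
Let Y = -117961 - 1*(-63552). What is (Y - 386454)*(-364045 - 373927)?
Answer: 325344549836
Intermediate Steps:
Y = -54409 (Y = -117961 + 63552 = -54409)
(Y - 386454)*(-364045 - 373927) = (-54409 - 386454)*(-364045 - 373927) = -440863*(-737972) = 325344549836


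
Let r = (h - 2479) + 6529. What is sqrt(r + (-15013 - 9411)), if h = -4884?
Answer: I*sqrt(25258) ≈ 158.93*I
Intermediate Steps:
r = -834 (r = (-4884 - 2479) + 6529 = -7363 + 6529 = -834)
sqrt(r + (-15013 - 9411)) = sqrt(-834 + (-15013 - 9411)) = sqrt(-834 - 24424) = sqrt(-25258) = I*sqrt(25258)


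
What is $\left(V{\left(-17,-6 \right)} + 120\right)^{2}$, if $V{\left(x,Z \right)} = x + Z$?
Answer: $9409$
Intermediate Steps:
$V{\left(x,Z \right)} = Z + x$
$\left(V{\left(-17,-6 \right)} + 120\right)^{2} = \left(\left(-6 - 17\right) + 120\right)^{2} = \left(-23 + 120\right)^{2} = 97^{2} = 9409$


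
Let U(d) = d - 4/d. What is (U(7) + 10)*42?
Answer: 690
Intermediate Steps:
(U(7) + 10)*42 = ((7 - 4/7) + 10)*42 = (45/7 + 10)*42 = (115/7)*42 = 690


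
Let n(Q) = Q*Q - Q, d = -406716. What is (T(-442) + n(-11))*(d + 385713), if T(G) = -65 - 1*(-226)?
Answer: -6153879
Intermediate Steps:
T(G) = 161 (T(G) = -65 + 226 = 161)
n(Q) = Q² - Q
(T(-442) + n(-11))*(d + 385713) = (161 - 11*(-1 - 11))*(-406716 + 385713) = (161 - 11*(-12))*(-21003) = (161 + 132)*(-21003) = 293*(-21003) = -6153879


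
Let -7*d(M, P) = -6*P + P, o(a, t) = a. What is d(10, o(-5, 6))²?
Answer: 625/49 ≈ 12.755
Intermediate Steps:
d(M, P) = 5*P/7 (d(M, P) = -(-6*P + P)/7 = -(-5)*P/7 = 5*P/7)
d(10, o(-5, 6))² = ((5/7)*(-5))² = (-25/7)² = 625/49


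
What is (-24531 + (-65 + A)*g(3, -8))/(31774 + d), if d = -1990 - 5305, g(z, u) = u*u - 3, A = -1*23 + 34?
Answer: -3975/3497 ≈ -1.1367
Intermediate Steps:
A = 11 (A = -23 + 34 = 11)
g(z, u) = -3 + u**2 (g(z, u) = u**2 - 3 = -3 + u**2)
d = -7295
(-24531 + (-65 + A)*g(3, -8))/(31774 + d) = (-24531 + (-65 + 11)*(-3 + (-8)**2))/(31774 - 7295) = (-24531 - 54*(-3 + 64))/24479 = (-24531 - 54*61)*(1/24479) = (-24531 - 3294)*(1/24479) = -27825*1/24479 = -3975/3497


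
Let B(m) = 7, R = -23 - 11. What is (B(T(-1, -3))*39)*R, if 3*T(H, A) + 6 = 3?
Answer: -9282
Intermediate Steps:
T(H, A) = -1 (T(H, A) = -2 + (⅓)*3 = -2 + 1 = -1)
R = -34
(B(T(-1, -3))*39)*R = (7*39)*(-34) = 273*(-34) = -9282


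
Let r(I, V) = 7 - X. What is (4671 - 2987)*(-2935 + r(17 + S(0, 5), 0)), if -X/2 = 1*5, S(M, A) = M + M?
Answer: -4913912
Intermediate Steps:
S(M, A) = 2*M
X = -10 (X = -2*5 = -10)
r(I, V) = 17 (r(I, V) = 7 - 1*(-10) = 7 + 10 = 17)
(4671 - 2987)*(-2935 + r(17 + S(0, 5), 0)) = (4671 - 2987)*(-2935 + 17) = 1684*(-2918) = -4913912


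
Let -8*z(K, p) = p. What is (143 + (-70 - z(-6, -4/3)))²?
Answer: 190969/36 ≈ 5304.7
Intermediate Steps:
z(K, p) = -p/8
(143 + (-70 - z(-6, -4/3)))² = (143 + (-70 - (-1)*(-4/3)/8))² = (143 + (-70 - (-1)*(-4*⅓)/8))² = (143 + (-70 - (-1)*(-4)/(8*3)))² = (143 + (-70 - 1*⅙))² = (143 + (-70 - ⅙))² = (143 - 421/6)² = (437/6)² = 190969/36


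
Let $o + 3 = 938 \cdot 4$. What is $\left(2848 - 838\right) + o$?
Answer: $5759$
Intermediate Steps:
$o = 3749$ ($o = -3 + 938 \cdot 4 = -3 + 3752 = 3749$)
$\left(2848 - 838\right) + o = \left(2848 - 838\right) + 3749 = 2010 + 3749 = 5759$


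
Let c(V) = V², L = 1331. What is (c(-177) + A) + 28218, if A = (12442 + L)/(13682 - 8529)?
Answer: 306859464/5153 ≈ 59550.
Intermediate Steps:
A = 13773/5153 (A = (12442 + 1331)/(13682 - 8529) = 13773/5153 ≈ 2.6728)
(c(-177) + A) + 28218 = ((-177)² + 13773/5153) + 28218 = (31329 + 13773/5153) + 28218 = 161452110/5153 + 28218 = 306859464/5153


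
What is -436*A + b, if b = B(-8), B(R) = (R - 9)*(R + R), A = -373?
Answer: 162900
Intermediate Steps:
B(R) = 2*R*(-9 + R) (B(R) = (-9 + R)*(2*R) = 2*R*(-9 + R))
b = 272 (b = 2*(-8)*(-9 - 8) = 2*(-8)*(-17) = 272)
-436*A + b = -436*(-373) + 272 = 162628 + 272 = 162900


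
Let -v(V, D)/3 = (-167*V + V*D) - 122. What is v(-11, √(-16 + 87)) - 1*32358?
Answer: -37503 + 33*√71 ≈ -37225.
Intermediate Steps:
v(V, D) = 366 + 501*V - 3*D*V (v(V, D) = -3*((-167*V + V*D) - 122) = -3*((-167*V + D*V) - 122) = -3*(-122 - 167*V + D*V) = 366 + 501*V - 3*D*V)
v(-11, √(-16 + 87)) - 1*32358 = (366 + 501*(-11) - 3*√(-16 + 87)*(-11)) - 1*32358 = (366 - 5511 - 3*√71*(-11)) - 32358 = (366 - 5511 + 33*√71) - 32358 = (-5145 + 33*√71) - 32358 = -37503 + 33*√71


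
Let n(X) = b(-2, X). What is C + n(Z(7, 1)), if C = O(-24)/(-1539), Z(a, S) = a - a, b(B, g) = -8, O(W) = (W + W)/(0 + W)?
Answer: -12314/1539 ≈ -8.0013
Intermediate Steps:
O(W) = 2 (O(W) = (2*W)/W = 2)
Z(a, S) = 0
n(X) = -8
C = -2/1539 (C = 2/(-1539) = 2*(-1/1539) = -2/1539 ≈ -0.0012995)
C + n(Z(7, 1)) = -2/1539 - 8 = -12314/1539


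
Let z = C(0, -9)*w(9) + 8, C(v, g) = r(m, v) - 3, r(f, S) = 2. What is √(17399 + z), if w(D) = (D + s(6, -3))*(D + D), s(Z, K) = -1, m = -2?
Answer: √17263 ≈ 131.39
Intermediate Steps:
C(v, g) = -1 (C(v, g) = 2 - 3 = -1)
w(D) = 2*D*(-1 + D) (w(D) = (D - 1)*(D + D) = (-1 + D)*(2*D) = 2*D*(-1 + D))
z = -136 (z = -2*9*(-1 + 9) + 8 = -2*9*8 + 8 = -1*144 + 8 = -144 + 8 = -136)
√(17399 + z) = √(17399 - 136) = √17263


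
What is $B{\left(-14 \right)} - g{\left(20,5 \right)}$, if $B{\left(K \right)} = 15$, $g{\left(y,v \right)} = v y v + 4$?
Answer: $-489$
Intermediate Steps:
$g{\left(y,v \right)} = 4 + y v^{2}$ ($g{\left(y,v \right)} = y v^{2} + 4 = 4 + y v^{2}$)
$B{\left(-14 \right)} - g{\left(20,5 \right)} = 15 - \left(4 + 20 \cdot 5^{2}\right) = 15 - \left(4 + 20 \cdot 25\right) = 15 - \left(4 + 500\right) = 15 - 504 = -489$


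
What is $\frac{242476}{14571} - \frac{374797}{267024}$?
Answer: $\frac{19761914779}{1296935568} \approx 15.237$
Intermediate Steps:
$\frac{242476}{14571} - \frac{374797}{267024} = \frac{19761914779}{1296935568}$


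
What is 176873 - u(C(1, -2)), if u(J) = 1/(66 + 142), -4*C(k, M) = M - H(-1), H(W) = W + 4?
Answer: 36789583/208 ≈ 1.7687e+5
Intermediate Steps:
H(W) = 4 + W
C(k, M) = ¾ - M/4 (C(k, M) = -(M - (4 - 1))/4 = -(M - 1*3)/4 = -(M - 3)/4 = -(-3 + M)/4 = ¾ - M/4)
u(J) = 1/208
176873 - u(C(1, -2)) = 176873 - 1*1/208 = 176873 - 1/208 = 36789583/208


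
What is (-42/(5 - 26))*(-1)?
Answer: -2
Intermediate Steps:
(-42/(5 - 26))*(-1) = (-42/(-21))*(-1) = -1/21*(-42)*(-1) = 2*(-1) = -2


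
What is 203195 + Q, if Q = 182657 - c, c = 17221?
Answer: 368631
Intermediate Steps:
Q = 165436 (Q = 182657 - 1*17221 = 182657 - 17221 = 165436)
203195 + Q = 203195 + 165436 = 368631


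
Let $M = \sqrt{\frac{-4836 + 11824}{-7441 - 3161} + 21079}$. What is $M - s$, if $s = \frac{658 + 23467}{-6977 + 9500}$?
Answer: $- \frac{24125}{2523} + \frac{\sqrt{65812671865}}{1767} \approx 135.62$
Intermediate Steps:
$s = \frac{24125}{2523} \approx 9.562$
$M = \frac{\sqrt{65812671865}}{1767}$ ($M = \sqrt{\frac{6988}{-10602} + 21079} = \sqrt{6988 \left(- \frac{1}{10602}\right) + 21079} = \sqrt{- \frac{3494}{5301} + 21079} = \sqrt{\frac{111736285}{5301}} = \frac{\sqrt{65812671865}}{1767} \approx 145.18$)
$M - s = \frac{\sqrt{65812671865}}{1767} - \frac{24125}{2523} = - \frac{24125}{2523} + \frac{\sqrt{65812671865}}{1767}$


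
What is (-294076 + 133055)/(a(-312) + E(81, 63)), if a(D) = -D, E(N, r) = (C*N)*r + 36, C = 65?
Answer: -161021/332043 ≈ -0.48494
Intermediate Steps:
E(N, r) = 36 + 65*N*r (E(N, r) = (65*N)*r + 36 = 65*N*r + 36 = 36 + 65*N*r)
(-294076 + 133055)/(a(-312) + E(81, 63)) = (-294076 + 133055)/(-1*(-312) + (36 + 65*81*63)) = -161021/(312 + (36 + 331695)) = -161021/(312 + 331731) = -161021/332043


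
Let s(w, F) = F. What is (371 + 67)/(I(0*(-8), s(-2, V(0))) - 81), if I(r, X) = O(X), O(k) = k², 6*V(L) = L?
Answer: -146/27 ≈ -5.4074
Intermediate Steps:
V(L) = L/6
I(r, X) = X²
(371 + 67)/(I(0*(-8), s(-2, V(0))) - 81) = (371 + 67)/(((⅙)*0)² - 81) = 438/(0² - 81) = 438/(0 - 81) = 438/(-81) = 438*(-1/81) = -146/27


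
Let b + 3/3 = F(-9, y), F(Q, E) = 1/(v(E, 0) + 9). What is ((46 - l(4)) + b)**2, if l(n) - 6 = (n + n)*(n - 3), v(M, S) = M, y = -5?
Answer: 15625/16 ≈ 976.56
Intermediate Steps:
l(n) = 6 + 2*n*(-3 + n) (l(n) = 6 + (n + n)*(n - 3) = 6 + (2*n)*(-3 + n) = 6 + 2*n*(-3 + n))
F(Q, E) = 1/(9 + E) (F(Q, E) = 1/(E + 9) = 1/(9 + E))
b = -3/4 (b = -1 + 1/(9 - 5) = -1 + 1/4 = -3/4 ≈ -0.75000)
((46 - l(4)) + b)**2 = ((46 - (6 - 6*4 + 2*4**2)) - 3/4)**2 = ((46 - (6 - 24 + 2*16)) - 3/4)**2 = ((46 - (6 - 24 + 32)) - 3/4)**2 = ((46 - 1*14) - 3/4)**2 = ((46 - 14) - 3/4)**2 = (32 - 3/4)**2 = (125/4)**2 = 15625/16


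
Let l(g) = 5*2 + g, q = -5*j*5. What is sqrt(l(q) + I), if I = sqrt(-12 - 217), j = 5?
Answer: sqrt(-115 + I*sqrt(229)) ≈ 0.70405 + 10.747*I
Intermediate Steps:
I = I*sqrt(229) (I = sqrt(-229) = I*sqrt(229) ≈ 15.133*I)
q = -125 (q = -25*5 = -5*25 = -125)
l(g) = 10 + g
sqrt(l(q) + I) = sqrt((10 - 125) + I*sqrt(229)) = sqrt(-115 + I*sqrt(229))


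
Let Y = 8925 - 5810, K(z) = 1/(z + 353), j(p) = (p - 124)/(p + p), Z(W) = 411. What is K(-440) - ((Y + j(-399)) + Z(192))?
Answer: -81614125/23142 ≈ -3526.7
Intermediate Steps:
j(p) = (-124 + p)/(2*p) (j(p) = (-124 + p)/((2*p)) = (-124 + p)*(1/(2*p)) = (-124 + p)/(2*p))
K(z) = 1/(353 + z)
Y = 3115
K(-440) - ((Y + j(-399)) + Z(192)) = 1/(353 - 440) - ((3115 + (½)*(-124 - 399)/(-399)) + 411) = 1/(-87) - ((3115 + (½)*(-1/399)*(-523)) + 411) = -1/87 - ((3115 + 523/798) + 411) = -1/87 - (2486293/798 + 411) = -1/87 - 1*2814271/798 = -1/87 - 2814271/798 = -81614125/23142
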